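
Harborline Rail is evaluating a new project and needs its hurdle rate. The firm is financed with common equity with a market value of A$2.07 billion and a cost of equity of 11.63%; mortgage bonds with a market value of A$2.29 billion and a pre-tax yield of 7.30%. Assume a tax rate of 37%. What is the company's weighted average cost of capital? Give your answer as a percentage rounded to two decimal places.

Total capital V = 2.07 + 2.29 = 4.36.
Equity: weight = 2.07/4.36 = 0.4748; cost = 11.63%.
Mortgage bonds: weight = 2.29/4.36 = 0.5252; after-tax cost = 7.3% × (1 − 37%) = 4.5990%.
WACC = 0.4748 × 11.6300% + 0.5252 × 4.5990% = 7.9371%.

7.94%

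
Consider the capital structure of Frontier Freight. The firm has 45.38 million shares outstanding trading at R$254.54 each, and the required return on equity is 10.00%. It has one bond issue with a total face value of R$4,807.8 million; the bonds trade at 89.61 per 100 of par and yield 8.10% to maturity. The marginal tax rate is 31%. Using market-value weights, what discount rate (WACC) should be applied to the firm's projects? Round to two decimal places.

8.80%

Market value of equity E = 254.54 × 45.38m = 11551.0252m. Market value of debt D = 4807.8m × 89.61/100 = 4308.26958m.
Total capital V = 11551.0252 + 4308.26958 = 15859.29478.
Equity: weight = 11551.0252/15859.29478 = 0.7283; cost = 10%.
Bonds outstanding: weight = 4308.26958/15859.29478 = 0.2717; after-tax cost = 8.1% × (1 − 31%) = 5.5890%.
WACC = 0.7283 × 10.0000% + 0.2717 × 5.5890% = 8.8017%.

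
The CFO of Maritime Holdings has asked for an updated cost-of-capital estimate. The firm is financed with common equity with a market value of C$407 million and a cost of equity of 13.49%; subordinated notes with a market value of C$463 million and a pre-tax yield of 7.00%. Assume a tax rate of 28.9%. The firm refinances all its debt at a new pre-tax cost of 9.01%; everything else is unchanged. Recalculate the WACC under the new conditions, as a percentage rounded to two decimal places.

After the change:
Total capital V = 407 + 463 = 870.
Equity: weight = 407/870 = 0.4678; cost = 13.49%.
Subordinated notes: weight = 463/870 = 0.5322; after-tax cost = 9.01% × (1 − 28.9%) = 6.4061%.
WACC = 0.4678 × 13.4900% + 0.5322 × 6.4061% = 9.7201%.

9.72%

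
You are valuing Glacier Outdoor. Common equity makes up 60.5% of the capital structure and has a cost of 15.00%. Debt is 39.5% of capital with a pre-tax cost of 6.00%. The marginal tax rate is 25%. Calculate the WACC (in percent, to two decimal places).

10.85%

After-tax cost of debt = 6% × (1 − 25%) = 4.5000%.
WACC = 0.605 × 15.0000% + 0.395 × 4.5000% = 10.8525%.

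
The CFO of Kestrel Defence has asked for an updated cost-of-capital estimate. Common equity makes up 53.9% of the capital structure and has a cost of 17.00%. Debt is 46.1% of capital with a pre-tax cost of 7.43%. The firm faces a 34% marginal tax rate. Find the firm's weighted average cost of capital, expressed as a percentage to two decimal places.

After-tax cost of debt = 7.43% × (1 − 34%) = 4.9038%.
WACC = 0.539 × 17.0000% + 0.461 × 4.9038% = 11.4237%.

11.42%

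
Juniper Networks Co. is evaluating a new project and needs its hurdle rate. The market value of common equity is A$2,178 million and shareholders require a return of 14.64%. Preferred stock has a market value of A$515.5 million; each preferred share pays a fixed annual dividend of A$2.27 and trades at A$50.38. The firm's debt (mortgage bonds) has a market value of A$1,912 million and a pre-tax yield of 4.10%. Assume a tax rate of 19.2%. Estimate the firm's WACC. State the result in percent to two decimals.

Cost of preferred: Rp = 2.27 / 50.38 = 4.5058%.
Total capital V = 2178 + 515.5 + 1912 = 4605.5.
Equity: weight = 2178/4605.5 = 0.4729; cost = 14.64%.
Preferred: weight = 515.5/4605.5 = 0.1119; cost = 4.5058%.
Mortgage bonds: weight = 1912/4605.5 = 0.4152; after-tax cost = 4.1% × (1 − 19.2%) = 3.3128%.
WACC = 0.4729 × 14.6400% + 0.1119 × 4.5058% + 0.4152 × 3.3128% = 8.8031%.

8.80%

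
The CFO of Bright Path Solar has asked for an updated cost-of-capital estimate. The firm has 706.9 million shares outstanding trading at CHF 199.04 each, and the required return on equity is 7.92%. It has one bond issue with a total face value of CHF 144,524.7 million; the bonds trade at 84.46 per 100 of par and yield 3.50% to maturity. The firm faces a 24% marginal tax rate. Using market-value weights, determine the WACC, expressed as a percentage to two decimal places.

Market value of equity E = 199.04 × 706.9m = 140701.376m. Market value of debt D = 144524.7m × 84.46/100 = 122065.56162m.
Total capital V = 140701.376 + 122065.56162 = 262766.93762.
Equity: weight = 140701.376/262766.93762 = 0.5355; cost = 7.92%.
Bonds outstanding: weight = 122065.56162/262766.93762 = 0.4645; after-tax cost = 3.5% × (1 − 24%) = 2.6600%.
WACC = 0.5355 × 7.9200% + 0.4645 × 2.6600% = 5.4765%.

5.48%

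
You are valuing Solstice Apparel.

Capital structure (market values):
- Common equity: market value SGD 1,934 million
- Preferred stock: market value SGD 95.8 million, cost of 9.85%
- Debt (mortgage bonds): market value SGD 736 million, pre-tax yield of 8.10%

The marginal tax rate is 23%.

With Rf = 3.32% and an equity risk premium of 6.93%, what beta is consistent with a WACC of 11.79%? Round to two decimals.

1.54

Total capital V = 1934 + 95.8 + 736 = 2765.8.
Equity weight = 1934/2765.8 = 0.6993.
Preferred weight = 95.8/2765.8 = 0.0346.
Mortgage bonds weight = 736/2765.8 = 0.2661.
Debt contribution = 0.2661 × 8.1% × (1 − 23%) = 1.6597%.
Preferred contribution = 0.0346 × 9.85% = 0.3412%.
Required equity contribution = 11.79% − 2.0009% = 9.7891%  ⇒  Re = 13.9993%.
CAPM: 13.9993% = 3.32% + β × 6.93%  ⇒  β = 1.5410.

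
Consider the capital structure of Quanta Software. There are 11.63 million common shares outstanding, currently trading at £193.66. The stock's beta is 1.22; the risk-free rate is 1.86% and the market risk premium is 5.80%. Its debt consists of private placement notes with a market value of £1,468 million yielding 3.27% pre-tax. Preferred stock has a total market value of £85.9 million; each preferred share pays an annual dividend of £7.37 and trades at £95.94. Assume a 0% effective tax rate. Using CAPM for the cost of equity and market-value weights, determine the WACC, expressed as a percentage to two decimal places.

6.72%

Cost of equity via CAPM: Re = 1.86% + 1.22 × 5.8% = 8.9360%.
Cost of preferred: Rp = 7.37 / 95.94 = 7.6819%.
Market value of equity E = 193.66 × 11.63m = 2252.2658m.
Total capital V = 2252.2658 + 85.9 + 1468 = 3806.1658.
Equity: weight = 2252.2658/3806.1658 = 0.5917; cost = 8.936%.
Preferred: weight = 85.9/3806.1658 = 0.0226; cost = 7.6819%.
Private placement notes: weight = 1468/3806.1658 = 0.3857; after-tax cost = 3.27% × (1 − 0%) = 3.2700%.
WACC = 0.5917 × 8.9360% + 0.0226 × 7.6819% + 0.3857 × 3.2700% = 6.7224%.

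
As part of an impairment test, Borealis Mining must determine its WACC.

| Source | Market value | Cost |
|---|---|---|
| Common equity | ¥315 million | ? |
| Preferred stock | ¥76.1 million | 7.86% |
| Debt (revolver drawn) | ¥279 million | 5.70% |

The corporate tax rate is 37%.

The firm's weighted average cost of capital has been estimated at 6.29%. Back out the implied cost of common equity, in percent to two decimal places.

Total capital V = 315 + 76.1 + 279 = 670.1.
Equity weight = 315/670.1 = 0.4701.
Preferred weight = 76.1/670.1 = 0.1136.
Revolver drawn weight = 279/670.1 = 0.4164.
Debt contribution = 0.4164 × 5.7% × (1 − 37%) = 1.4951%.
Preferred contribution = 0.1136 × 7.86% = 0.8926%.
Required equity contribution = 6.29% − 2.3878% = 3.9022%.
Re = 3.9022% / 0.4701 = 8.3013%.

8.30%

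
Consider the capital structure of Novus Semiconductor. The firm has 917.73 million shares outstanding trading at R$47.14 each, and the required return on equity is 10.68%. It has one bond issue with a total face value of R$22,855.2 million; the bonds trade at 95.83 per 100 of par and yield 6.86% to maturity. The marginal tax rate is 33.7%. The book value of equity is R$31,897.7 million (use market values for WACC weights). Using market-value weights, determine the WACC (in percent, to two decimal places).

8.62%

Market value of equity E = 47.14 × 917.73m = 43261.7922m. Market value of debt D = 22855.2m × 95.83/100 = 21902.13816m.
Total capital V = 43261.7922 + 21902.13816 = 65163.93036.
Equity: weight = 43261.7922/65163.93036 = 0.6639; cost = 10.68%.
Bonds outstanding: weight = 21902.13816/65163.93036 = 0.3361; after-tax cost = 6.86% × (1 − 33.7%) = 4.5482%.
WACC = 0.6639 × 10.6800% + 0.3361 × 4.5482% = 8.6190%.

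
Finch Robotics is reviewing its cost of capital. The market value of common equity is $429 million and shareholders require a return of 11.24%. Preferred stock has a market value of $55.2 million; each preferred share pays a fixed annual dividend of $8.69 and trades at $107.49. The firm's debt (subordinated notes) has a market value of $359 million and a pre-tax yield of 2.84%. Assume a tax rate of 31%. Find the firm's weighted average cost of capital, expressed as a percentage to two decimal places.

7.08%

Cost of preferred: Rp = 8.69 / 107.49 = 8.0845%.
Total capital V = 429 + 55.2 + 359 = 843.2.
Equity: weight = 429/843.2 = 0.5088; cost = 11.24%.
Preferred: weight = 55.2/843.2 = 0.0655; cost = 8.0845%.
Subordinated notes: weight = 359/843.2 = 0.4258; after-tax cost = 2.84% × (1 − 31%) = 1.9596%.
WACC = 0.5088 × 11.2400% + 0.0655 × 8.0845% + 0.4258 × 1.9596% = 7.0822%.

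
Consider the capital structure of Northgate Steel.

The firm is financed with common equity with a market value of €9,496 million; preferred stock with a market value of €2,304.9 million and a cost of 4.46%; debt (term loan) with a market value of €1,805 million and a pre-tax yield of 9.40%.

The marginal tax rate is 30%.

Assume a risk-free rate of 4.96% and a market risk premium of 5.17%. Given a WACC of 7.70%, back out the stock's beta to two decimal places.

Total capital V = 9496 + 2304.9 + 1805 = 13605.9.
Equity weight = 9496/13605.9 = 0.6979.
Preferred weight = 2304.9/13605.9 = 0.1694.
Term loan weight = 1805/13605.9 = 0.1327.
Debt contribution = 0.1327 × 9.4% × (1 − 30%) = 0.8729%.
Preferred contribution = 0.1694 × 4.46% = 0.7555%.
Required equity contribution = 7.7% − 1.6285% = 6.0715%  ⇒  Re = 8.6993%.
CAPM: 8.6993% = 4.96% + β × 5.17%  ⇒  β = 0.7233.

0.72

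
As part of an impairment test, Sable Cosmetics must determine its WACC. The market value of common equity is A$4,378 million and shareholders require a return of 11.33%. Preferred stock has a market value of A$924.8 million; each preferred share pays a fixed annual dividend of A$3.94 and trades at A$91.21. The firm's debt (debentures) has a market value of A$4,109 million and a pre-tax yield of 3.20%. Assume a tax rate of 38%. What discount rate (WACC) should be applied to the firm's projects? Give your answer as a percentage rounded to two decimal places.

6.56%

Cost of preferred: Rp = 3.94 / 91.21 = 4.3197%.
Total capital V = 4378 + 924.8 + 4109 = 9411.8.
Equity: weight = 4378/9411.8 = 0.4652; cost = 11.33%.
Preferred: weight = 924.8/9411.8 = 0.0983; cost = 4.3197%.
Debentures: weight = 4109/9411.8 = 0.4366; after-tax cost = 3.2% × (1 − 38%) = 1.9840%.
WACC = 0.4652 × 11.3300% + 0.0983 × 4.3197% + 0.4366 × 1.9840% = 6.5609%.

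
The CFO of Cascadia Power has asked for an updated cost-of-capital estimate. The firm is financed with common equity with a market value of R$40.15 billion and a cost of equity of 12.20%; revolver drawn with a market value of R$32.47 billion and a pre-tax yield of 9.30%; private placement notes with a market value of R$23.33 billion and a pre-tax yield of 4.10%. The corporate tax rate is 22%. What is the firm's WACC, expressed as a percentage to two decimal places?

Total capital V = 40.15 + 32.47 + 23.33 = 95.95.
Equity: weight = 40.15/95.95 = 0.4184; cost = 12.2%.
Revolver drawn: weight = 32.47/95.95 = 0.3384; after-tax cost = 9.3% × (1 − 22%) = 7.2540%.
Private placement notes: weight = 23.33/95.95 = 0.2431; after-tax cost = 4.1% × (1 − 22%) = 3.1980%.
WACC = 0.4184 × 12.2000% + 0.3384 × 7.2540% + 0.2431 × 3.1980% = 8.3374%.

8.34%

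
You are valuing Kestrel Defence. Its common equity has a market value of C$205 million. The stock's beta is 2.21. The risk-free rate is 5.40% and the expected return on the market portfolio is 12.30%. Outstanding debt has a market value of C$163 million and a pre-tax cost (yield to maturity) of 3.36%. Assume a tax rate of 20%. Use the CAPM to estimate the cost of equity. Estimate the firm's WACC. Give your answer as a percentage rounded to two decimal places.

12.69%

Market risk premium = 12.3% − 5.4% = 6.9%.
Cost of equity via CAPM: Re = 5.4% + 2.21 × 6.9% = 20.6490%.
Total capital V = 205 + 163 = 368.
Equity: weight = 205/368 = 0.5571; cost = 20.649%.
Debt: weight = 163/368 = 0.4429; after-tax cost = 3.36% × (1 − 20%) = 2.6880%.
WACC = 0.5571 × 20.6490% + 0.4429 × 2.6880% = 12.6934%.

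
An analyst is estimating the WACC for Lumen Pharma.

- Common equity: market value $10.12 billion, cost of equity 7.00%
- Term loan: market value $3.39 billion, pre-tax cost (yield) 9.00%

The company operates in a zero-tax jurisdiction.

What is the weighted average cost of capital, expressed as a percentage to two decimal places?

Total capital V = 10.12 + 3.39 = 13.51.
Equity: weight = 10.12/13.51 = 0.7491; cost = 7%.
Term loan: weight = 3.39/13.51 = 0.2509; after-tax cost = 9% × (1 − 0%) = 9.0000%.
WACC = 0.7491 × 7.0000% + 0.2509 × 9.0000% = 7.5019%.

7.50%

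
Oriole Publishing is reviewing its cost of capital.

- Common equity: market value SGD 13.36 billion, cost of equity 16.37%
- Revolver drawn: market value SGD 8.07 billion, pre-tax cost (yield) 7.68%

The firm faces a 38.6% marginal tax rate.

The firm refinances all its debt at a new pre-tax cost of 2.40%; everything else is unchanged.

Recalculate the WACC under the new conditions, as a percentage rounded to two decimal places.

10.76%

After the change:
Total capital V = 13.36 + 8.07 = 21.43.
Equity: weight = 13.36/21.43 = 0.6234; cost = 16.37%.
Revolver drawn: weight = 8.07/21.43 = 0.3766; after-tax cost = 2.4% × (1 − 38.6%) = 1.4736%.
WACC = 0.6234 × 16.3700% + 0.3766 × 1.4736% = 10.7604%.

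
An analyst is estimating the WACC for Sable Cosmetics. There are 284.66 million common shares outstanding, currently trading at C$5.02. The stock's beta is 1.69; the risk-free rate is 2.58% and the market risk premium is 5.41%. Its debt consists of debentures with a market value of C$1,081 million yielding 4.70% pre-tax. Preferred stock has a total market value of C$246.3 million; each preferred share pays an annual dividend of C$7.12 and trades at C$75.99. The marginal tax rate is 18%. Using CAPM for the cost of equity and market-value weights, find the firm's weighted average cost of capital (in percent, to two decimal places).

8.43%

Cost of equity via CAPM: Re = 2.58% + 1.69 × 5.41% = 11.7229%.
Cost of preferred: Rp = 7.12 / 75.99 = 9.3697%.
Market value of equity E = 5.02 × 284.66m = 1428.9932m.
Total capital V = 1428.9932 + 246.3 + 1081 = 2756.2932.
Equity: weight = 1428.9932/2756.2932 = 0.5184; cost = 11.7229%.
Preferred: weight = 246.3/2756.2932 = 0.0894; cost = 9.3697%.
Debentures: weight = 1081/2756.2932 = 0.3922; after-tax cost = 4.7% × (1 − 18%) = 3.8540%.
WACC = 0.5184 × 11.7229% + 0.0894 × 9.3697% + 0.3922 × 3.8540% = 8.4265%.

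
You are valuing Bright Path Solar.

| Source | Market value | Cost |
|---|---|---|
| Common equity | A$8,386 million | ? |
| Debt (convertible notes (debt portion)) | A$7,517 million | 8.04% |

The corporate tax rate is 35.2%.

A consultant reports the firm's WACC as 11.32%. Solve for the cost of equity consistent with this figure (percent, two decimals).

16.80%

Total capital V = 8386 + 7517 = 15903.
Equity weight = 8386/15903 = 0.5273.
Convertible notes (debt portion) weight = 7517/15903 = 0.4727.
Debt contribution = 0.4727 × 8.04% × (1 − 35.2%) = 2.4626%.
Required equity contribution = 11.32% − 2.4626% = 8.8574%.
Re = 8.8574% / 0.5273 = 16.7969%.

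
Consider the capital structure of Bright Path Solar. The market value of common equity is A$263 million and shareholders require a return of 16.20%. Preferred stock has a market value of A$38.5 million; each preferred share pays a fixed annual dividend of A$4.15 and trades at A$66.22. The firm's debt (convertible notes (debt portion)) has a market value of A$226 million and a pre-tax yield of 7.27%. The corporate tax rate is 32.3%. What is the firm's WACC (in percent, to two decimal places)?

10.64%

Cost of preferred: Rp = 4.15 / 66.22 = 6.2670%.
Total capital V = 263 + 38.5 + 226 = 527.5.
Equity: weight = 263/527.5 = 0.4986; cost = 16.2%.
Preferred: weight = 38.5/527.5 = 0.0730; cost = 6.267%.
Convertible notes (debt portion): weight = 226/527.5 = 0.4284; after-tax cost = 7.27% × (1 − 32.3%) = 4.9218%.
WACC = 0.4986 × 16.2000% + 0.0730 × 6.2670% + 0.4284 × 4.9218% = 10.6430%.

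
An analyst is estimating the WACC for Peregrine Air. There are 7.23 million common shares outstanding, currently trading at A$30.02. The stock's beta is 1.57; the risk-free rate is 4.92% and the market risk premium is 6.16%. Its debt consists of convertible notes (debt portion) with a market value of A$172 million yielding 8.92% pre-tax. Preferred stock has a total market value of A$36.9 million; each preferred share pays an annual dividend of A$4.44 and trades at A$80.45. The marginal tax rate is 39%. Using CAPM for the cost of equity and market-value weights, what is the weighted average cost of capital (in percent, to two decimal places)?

10.11%

Cost of equity via CAPM: Re = 4.92% + 1.57 × 6.16% = 14.5912%.
Cost of preferred: Rp = 4.44 / 80.45 = 5.5190%.
Market value of equity E = 30.02 × 7.23m = 217.0446m.
Total capital V = 217.0446 + 36.9 + 172 = 425.9446.
Equity: weight = 217.0446/425.9446 = 0.5096; cost = 14.5912%.
Preferred: weight = 36.9/425.9446 = 0.0866; cost = 5.519%.
Convertible notes (debt portion): weight = 172/425.9446 = 0.4038; after-tax cost = 8.92% × (1 − 39%) = 5.4412%.
WACC = 0.5096 × 14.5912% + 0.0866 × 5.5190% + 0.4038 × 5.4412% = 10.1104%.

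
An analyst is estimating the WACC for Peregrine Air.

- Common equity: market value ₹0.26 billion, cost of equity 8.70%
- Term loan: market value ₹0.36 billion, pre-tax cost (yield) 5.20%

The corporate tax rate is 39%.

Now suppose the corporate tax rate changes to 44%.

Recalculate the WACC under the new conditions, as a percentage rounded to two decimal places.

5.34%

After the change:
Total capital V = 0.26 + 0.36 = 0.62.
Equity: weight = 0.26/0.62 = 0.4194; cost = 8.7%.
Term loan: weight = 0.36/0.62 = 0.5806; after-tax cost = 5.2% × (1 − 44%) = 2.9120%.
WACC = 0.4194 × 8.7000% + 0.5806 × 2.9120% = 5.3392%.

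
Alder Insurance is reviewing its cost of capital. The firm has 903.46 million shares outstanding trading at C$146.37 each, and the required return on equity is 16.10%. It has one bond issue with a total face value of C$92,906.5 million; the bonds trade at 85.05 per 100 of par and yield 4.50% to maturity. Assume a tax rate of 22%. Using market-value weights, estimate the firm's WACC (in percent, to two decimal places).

Market value of equity E = 146.37 × 903.46m = 132239.4402m. Market value of debt D = 92906.5m × 85.05/100 = 79016.97825m.
Total capital V = 132239.4402 + 79016.97825 = 211256.41845.
Equity: weight = 132239.4402/211256.41845 = 0.6260; cost = 16.1%.
Bonds outstanding: weight = 79016.97825/211256.41845 = 0.3740; after-tax cost = 4.5% × (1 − 22%) = 3.5100%.
WACC = 0.6260 × 16.1000% + 0.3740 × 3.5100% = 11.3909%.

11.39%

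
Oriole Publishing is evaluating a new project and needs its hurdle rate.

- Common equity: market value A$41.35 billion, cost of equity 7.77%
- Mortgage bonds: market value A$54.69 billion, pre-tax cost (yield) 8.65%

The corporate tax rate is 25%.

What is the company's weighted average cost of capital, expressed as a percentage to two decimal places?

Total capital V = 41.35 + 54.69 = 96.04.
Equity: weight = 41.35/96.04 = 0.4305; cost = 7.77%.
Mortgage bonds: weight = 54.69/96.04 = 0.5695; after-tax cost = 8.65% × (1 − 25%) = 6.4875%.
WACC = 0.4305 × 7.7700% + 0.5695 × 6.4875% = 7.0397%.

7.04%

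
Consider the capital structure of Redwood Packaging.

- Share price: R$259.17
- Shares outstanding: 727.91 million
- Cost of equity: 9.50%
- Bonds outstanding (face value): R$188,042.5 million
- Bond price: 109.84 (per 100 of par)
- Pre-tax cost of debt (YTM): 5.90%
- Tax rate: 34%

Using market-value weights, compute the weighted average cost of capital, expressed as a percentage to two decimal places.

6.57%

Market value of equity E = 259.17 × 727.91m = 188652.4347m. Market value of debt D = 188042.5m × 109.84/100 = 206545.882m.
Total capital V = 188652.4347 + 206545.882 = 395198.3167.
Equity: weight = 188652.4347/395198.3167 = 0.4774; cost = 9.5%.
Bonds outstanding: weight = 206545.882/395198.3167 = 0.5226; after-tax cost = 5.9% × (1 − 34%) = 3.8940%.
WACC = 0.4774 × 9.5000% + 0.5226 × 3.8940% = 6.5701%.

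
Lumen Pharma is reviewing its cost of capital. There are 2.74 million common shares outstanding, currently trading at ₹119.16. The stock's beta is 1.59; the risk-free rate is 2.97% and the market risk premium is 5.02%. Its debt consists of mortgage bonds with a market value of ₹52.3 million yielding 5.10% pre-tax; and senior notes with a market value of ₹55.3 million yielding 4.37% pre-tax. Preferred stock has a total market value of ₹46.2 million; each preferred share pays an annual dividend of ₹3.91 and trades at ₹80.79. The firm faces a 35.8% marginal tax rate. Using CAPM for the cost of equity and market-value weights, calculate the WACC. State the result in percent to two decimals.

Cost of equity via CAPM: Re = 2.97% + 1.59 × 5.02% = 10.9518%.
Cost of preferred: Rp = 3.91 / 80.79 = 4.8397%.
Market value of equity E = 119.16 × 2.74m = 326.4984m.
Total capital V = 326.4984 + 46.2 + 52.3 + 55.3 = 480.2984.
Equity: weight = 326.4984/480.2984 = 0.6798; cost = 10.9518%.
Preferred: weight = 46.2/480.2984 = 0.0962; cost = 4.8397%.
Mortgage bonds: weight = 52.3/480.2984 = 0.1089; after-tax cost = 5.1% × (1 − 35.8%) = 3.2742%.
Senior notes: weight = 55.3/480.2984 = 0.1151; after-tax cost = 4.37% × (1 − 35.8%) = 2.8055%.
WACC = 0.6798 × 10.9518% + 0.0962 × 4.8397% + 0.1089 × 3.2742% + 0.1151 × 2.8055% = 8.5899%.

8.59%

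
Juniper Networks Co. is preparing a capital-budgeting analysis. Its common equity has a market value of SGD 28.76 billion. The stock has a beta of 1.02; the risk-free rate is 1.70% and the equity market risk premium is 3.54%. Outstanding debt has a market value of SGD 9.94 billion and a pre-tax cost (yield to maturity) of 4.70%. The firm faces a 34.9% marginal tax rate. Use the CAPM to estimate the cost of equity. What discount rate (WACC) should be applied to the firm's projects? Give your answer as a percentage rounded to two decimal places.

Cost of equity via CAPM: Re = 1.7% + 1.02 × 3.54% = 5.3108%.
Total capital V = 28.76 + 9.94 = 38.7.
Equity: weight = 28.76/38.7 = 0.7432; cost = 5.3108%.
Debt: weight = 9.94/38.7 = 0.2568; after-tax cost = 4.7% × (1 − 34.9%) = 3.0597%.
WACC = 0.7432 × 5.3108% + 0.2568 × 3.0597% = 4.7326%.

4.73%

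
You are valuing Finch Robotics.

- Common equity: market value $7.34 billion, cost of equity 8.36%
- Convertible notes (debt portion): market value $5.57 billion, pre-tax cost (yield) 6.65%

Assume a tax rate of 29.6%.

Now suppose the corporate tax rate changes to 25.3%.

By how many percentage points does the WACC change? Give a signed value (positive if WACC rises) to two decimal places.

+0.12 pp

Current WACC:
Total capital V = 7.34 + 5.57 = 12.91.
Equity: weight = 7.34/12.91 = 0.5686; cost = 8.36%.
Convertible notes (debt portion): weight = 5.57/12.91 = 0.4314; after-tax cost = 6.65% × (1 − 29.6%) = 4.6816%.
WACC = 0.5686 × 8.3600% + 0.4314 × 4.6816% = 6.7730%.
After the change:
Total capital V = 7.34 + 5.57 = 12.91.
Equity: weight = 7.34/12.91 = 0.5686; cost = 8.36%.
Convertible notes (debt portion): weight = 5.57/12.91 = 0.4314; after-tax cost = 6.65% × (1 − 25.3%) = 4.9676%.
WACC = 0.5686 × 8.3600% + 0.4314 × 4.9676% = 6.8963%.
Change in WACC = 6.8963% − 6.7730% = 0.1234 pp.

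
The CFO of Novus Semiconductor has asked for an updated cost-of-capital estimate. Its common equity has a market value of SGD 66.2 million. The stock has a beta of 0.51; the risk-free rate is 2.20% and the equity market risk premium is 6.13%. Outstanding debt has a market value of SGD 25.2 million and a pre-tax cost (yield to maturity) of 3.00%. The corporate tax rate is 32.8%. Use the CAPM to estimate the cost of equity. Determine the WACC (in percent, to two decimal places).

4.41%

Cost of equity via CAPM: Re = 2.2% + 0.51 × 6.13% = 5.3263%.
Total capital V = 66.2 + 25.2 = 91.4.
Equity: weight = 66.2/91.4 = 0.7243; cost = 5.3263%.
Debt: weight = 25.2/91.4 = 0.2757; after-tax cost = 3% × (1 − 32.8%) = 2.0160%.
WACC = 0.7243 × 5.3263% + 0.2757 × 2.0160% = 4.4136%.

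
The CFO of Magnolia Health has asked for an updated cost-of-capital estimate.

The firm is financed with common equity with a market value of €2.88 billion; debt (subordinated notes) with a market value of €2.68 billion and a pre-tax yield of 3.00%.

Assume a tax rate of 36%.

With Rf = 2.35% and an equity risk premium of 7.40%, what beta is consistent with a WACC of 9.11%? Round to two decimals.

Total capital V = 2.88 + 2.68 = 5.56.
Equity weight = 2.88/5.56 = 0.5180.
Subordinated notes weight = 2.68/5.56 = 0.4820.
Debt contribution = 0.4820 × 3% × (1 − 36%) = 0.9255%.
Required equity contribution = 9.11% − 0.9255% = 8.1845%  ⇒  Re = 15.8007%.
CAPM: 15.8007% = 2.35% + β × 7.4%  ⇒  β = 1.8177.

1.82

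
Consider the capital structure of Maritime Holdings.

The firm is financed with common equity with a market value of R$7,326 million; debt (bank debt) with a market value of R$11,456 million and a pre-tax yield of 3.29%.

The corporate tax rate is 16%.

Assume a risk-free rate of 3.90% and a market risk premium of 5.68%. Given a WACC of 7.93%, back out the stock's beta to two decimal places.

2.13

Total capital V = 7326 + 11456 = 18782.
Equity weight = 7326/18782 = 0.3901.
Bank debt weight = 11456/18782 = 0.6099.
Debt contribution = 0.6099 × 3.29% × (1 − 16%) = 1.6856%.
Required equity contribution = 7.93% − 1.6856% = 6.2444%  ⇒  Re = 16.0089%.
CAPM: 16.0089% = 3.9% + β × 5.68%  ⇒  β = 2.1319.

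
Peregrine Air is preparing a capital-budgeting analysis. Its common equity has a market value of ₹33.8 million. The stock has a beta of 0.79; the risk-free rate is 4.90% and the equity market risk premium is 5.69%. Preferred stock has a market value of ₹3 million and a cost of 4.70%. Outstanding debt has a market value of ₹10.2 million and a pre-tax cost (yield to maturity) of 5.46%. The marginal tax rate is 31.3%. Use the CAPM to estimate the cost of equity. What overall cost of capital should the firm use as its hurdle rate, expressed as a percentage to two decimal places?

Cost of equity via CAPM: Re = 4.9% + 0.79 × 5.69% = 9.3951%.
Total capital V = 33.8 + 3 + 10.2 = 47.
Equity: weight = 33.8/47 = 0.7191; cost = 9.3951%.
Preferred: weight = 3/47 = 0.0638; cost = 4.7%.
Debt: weight = 10.2/47 = 0.2170; after-tax cost = 5.46% × (1 − 31.3%) = 3.7510%.
WACC = 0.7191 × 9.3951% + 0.0638 × 4.7000% + 0.2170 × 3.7510% = 7.8705%.

7.87%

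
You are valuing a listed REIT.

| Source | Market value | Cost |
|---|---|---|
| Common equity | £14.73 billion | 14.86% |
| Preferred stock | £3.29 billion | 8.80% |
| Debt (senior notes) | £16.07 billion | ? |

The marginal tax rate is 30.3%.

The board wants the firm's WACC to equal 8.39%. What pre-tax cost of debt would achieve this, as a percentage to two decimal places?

Total capital V = 14.73 + 3.29 + 16.07 = 34.09.
Equity weight = 14.73/34.09 = 0.4321.
Preferred weight = 3.29/34.09 = 0.0965.
Senior notes weight = 16.07/34.09 = 0.4714.
Equity contribution = 0.4321 × 14.86% = 6.4209%.
Preferred contribution = 0.0965 × 8.8% = 0.8493%.
Remaining for debt = 8.39% − 7.2702% = 1.1198%.
Rd × (1 − 30.3%) × 0.4714 = 1.1198%  ⇒  Rd = 3.4083%.

3.41%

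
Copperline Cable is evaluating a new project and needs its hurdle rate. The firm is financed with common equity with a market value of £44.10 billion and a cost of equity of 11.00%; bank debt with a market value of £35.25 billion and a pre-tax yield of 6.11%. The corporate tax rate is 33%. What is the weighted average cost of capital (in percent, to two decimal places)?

Total capital V = 44.1 + 35.25 = 79.35.
Equity: weight = 44.1/79.35 = 0.5558; cost = 11%.
Bank debt: weight = 35.25/79.35 = 0.4442; after-tax cost = 6.11% × (1 − 33%) = 4.0937%.
WACC = 0.5558 × 11.0000% + 0.4442 × 4.0937% = 7.9320%.

7.93%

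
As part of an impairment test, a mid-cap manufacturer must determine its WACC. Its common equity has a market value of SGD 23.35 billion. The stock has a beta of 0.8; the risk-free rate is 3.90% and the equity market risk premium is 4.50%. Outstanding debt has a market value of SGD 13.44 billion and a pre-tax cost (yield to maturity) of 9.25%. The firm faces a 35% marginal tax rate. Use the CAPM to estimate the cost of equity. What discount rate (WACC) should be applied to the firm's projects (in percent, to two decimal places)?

Cost of equity via CAPM: Re = 3.9% + 0.8 × 4.5% = 7.5000%.
Total capital V = 23.35 + 13.44 = 36.79.
Equity: weight = 23.35/36.79 = 0.6347; cost = 7.5%.
Debt: weight = 13.44/36.79 = 0.3653; after-tax cost = 9.25% × (1 − 35%) = 6.0125%.
WACC = 0.6347 × 7.5000% + 0.3653 × 6.0125% = 6.9566%.

6.96%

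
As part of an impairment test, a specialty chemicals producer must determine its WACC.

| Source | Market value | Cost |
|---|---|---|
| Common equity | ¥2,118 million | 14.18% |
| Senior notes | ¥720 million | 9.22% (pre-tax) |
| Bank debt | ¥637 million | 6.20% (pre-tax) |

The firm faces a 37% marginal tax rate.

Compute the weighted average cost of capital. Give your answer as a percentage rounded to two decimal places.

Total capital V = 2118 + 720 + 637 = 3475.
Equity: weight = 2118/3475 = 0.6095; cost = 14.18%.
Senior notes: weight = 720/3475 = 0.2072; after-tax cost = 9.22% × (1 − 37%) = 5.8086%.
Bank debt: weight = 637/3475 = 0.1833; after-tax cost = 6.2% × (1 − 37%) = 3.9060%.
WACC = 0.6095 × 14.1800% + 0.2072 × 5.8086% + 0.1833 × 3.9060% = 10.5622%.

10.56%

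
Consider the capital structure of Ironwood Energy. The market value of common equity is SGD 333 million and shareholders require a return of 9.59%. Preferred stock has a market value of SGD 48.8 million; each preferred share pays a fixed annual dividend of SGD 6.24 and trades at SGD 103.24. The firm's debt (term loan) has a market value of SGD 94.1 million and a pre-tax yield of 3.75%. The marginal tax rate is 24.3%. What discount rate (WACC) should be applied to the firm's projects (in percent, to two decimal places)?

7.89%

Cost of preferred: Rp = 6.24 / 103.24 = 6.0442%.
Total capital V = 333 + 48.8 + 94.1 = 475.9.
Equity: weight = 333/475.9 = 0.6997; cost = 9.59%.
Preferred: weight = 48.8/475.9 = 0.1025; cost = 6.0442%.
Term loan: weight = 94.1/475.9 = 0.1977; after-tax cost = 3.75% × (1 − 24.3%) = 2.8388%.
WACC = 0.6997 × 9.5900% + 0.1025 × 6.0442% + 0.1977 × 2.8388% = 7.8915%.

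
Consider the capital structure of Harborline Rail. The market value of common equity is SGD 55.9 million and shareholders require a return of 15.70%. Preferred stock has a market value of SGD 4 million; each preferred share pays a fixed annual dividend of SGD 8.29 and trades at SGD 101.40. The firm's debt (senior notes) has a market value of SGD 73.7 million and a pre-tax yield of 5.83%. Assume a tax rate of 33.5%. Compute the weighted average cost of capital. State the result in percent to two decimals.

Cost of preferred: Rp = 8.29 / 101.4 = 8.1755%.
Total capital V = 55.9 + 4 + 73.7 = 133.6.
Equity: weight = 55.9/133.6 = 0.4184; cost = 15.7%.
Preferred: weight = 4/133.6 = 0.0299; cost = 8.1755%.
Senior notes: weight = 73.7/133.6 = 0.5516; after-tax cost = 5.83% × (1 − 33.5%) = 3.8770%.
WACC = 0.4184 × 15.7000% + 0.0299 × 8.1755% + 0.5516 × 3.8770% = 8.9526%.

8.95%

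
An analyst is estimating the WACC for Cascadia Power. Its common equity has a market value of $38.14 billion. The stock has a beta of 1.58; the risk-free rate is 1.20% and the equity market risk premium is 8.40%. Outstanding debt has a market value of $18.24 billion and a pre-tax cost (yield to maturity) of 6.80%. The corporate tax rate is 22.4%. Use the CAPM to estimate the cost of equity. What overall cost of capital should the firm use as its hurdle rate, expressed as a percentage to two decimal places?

Cost of equity via CAPM: Re = 1.2% + 1.58 × 8.4% = 14.4720%.
Total capital V = 38.14 + 18.24 = 56.38.
Equity: weight = 38.14/56.38 = 0.6765; cost = 14.472%.
Debt: weight = 18.24/56.38 = 0.3235; after-tax cost = 6.8% × (1 − 22.4%) = 5.2768%.
WACC = 0.6765 × 14.4720% + 0.3235 × 5.2768% = 11.4972%.

11.50%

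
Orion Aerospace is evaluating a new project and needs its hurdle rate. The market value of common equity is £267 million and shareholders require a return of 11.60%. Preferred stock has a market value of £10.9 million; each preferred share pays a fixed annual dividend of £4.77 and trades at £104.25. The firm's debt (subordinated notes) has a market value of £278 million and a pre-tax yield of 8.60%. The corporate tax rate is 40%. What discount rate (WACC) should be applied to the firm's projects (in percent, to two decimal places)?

8.24%

Cost of preferred: Rp = 4.77 / 104.25 = 4.5755%.
Total capital V = 267 + 10.9 + 278 = 555.9.
Equity: weight = 267/555.9 = 0.4803; cost = 11.6%.
Preferred: weight = 10.9/555.9 = 0.0196; cost = 4.5755%.
Subordinated notes: weight = 278/555.9 = 0.5001; after-tax cost = 8.6% × (1 − 40%) = 5.1600%.
WACC = 0.4803 × 11.6000% + 0.0196 × 4.5755% + 0.5001 × 5.1600% = 8.2417%.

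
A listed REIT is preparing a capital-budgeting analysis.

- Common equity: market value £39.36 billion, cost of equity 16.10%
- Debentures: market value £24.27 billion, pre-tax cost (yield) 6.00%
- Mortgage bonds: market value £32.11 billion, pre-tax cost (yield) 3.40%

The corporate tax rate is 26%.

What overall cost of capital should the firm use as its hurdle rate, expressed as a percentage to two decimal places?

8.59%

Total capital V = 39.36 + 24.27 + 32.11 = 95.74.
Equity: weight = 39.36/95.74 = 0.4111; cost = 16.1%.
Debentures: weight = 24.27/95.74 = 0.2535; after-tax cost = 6% × (1 − 26%) = 4.4400%.
Mortgage bonds: weight = 32.11/95.74 = 0.3354; after-tax cost = 3.4% × (1 − 26%) = 2.5160%.
WACC = 0.4111 × 16.1000% + 0.2535 × 4.4400% + 0.3354 × 2.5160% = 8.5883%.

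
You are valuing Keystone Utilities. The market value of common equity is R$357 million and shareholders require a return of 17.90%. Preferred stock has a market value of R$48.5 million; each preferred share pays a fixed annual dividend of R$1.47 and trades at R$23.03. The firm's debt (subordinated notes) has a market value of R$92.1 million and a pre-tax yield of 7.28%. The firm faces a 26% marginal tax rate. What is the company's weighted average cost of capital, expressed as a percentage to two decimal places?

14.46%

Cost of preferred: Rp = 1.47 / 23.03 = 6.3830%.
Total capital V = 357 + 48.5 + 92.1 = 497.6.
Equity: weight = 357/497.6 = 0.7174; cost = 17.9%.
Preferred: weight = 48.5/497.6 = 0.0975; cost = 6.383%.
Subordinated notes: weight = 92.1/497.6 = 0.1851; after-tax cost = 7.28% × (1 − 26%) = 5.3872%.
WACC = 0.7174 × 17.9000% + 0.0975 × 6.3830% + 0.1851 × 5.3872% = 14.4615%.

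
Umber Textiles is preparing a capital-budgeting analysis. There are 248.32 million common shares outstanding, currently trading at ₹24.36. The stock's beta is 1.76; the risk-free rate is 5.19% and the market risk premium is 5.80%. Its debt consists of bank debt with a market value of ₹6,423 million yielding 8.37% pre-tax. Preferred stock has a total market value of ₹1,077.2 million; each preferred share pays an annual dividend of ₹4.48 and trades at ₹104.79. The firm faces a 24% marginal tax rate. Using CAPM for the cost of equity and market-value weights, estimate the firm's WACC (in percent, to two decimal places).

Cost of equity via CAPM: Re = 5.19% + 1.76 × 5.8% = 15.3980%.
Cost of preferred: Rp = 4.48 / 104.79 = 4.2752%.
Market value of equity E = 24.36 × 248.32m = 6049.0752m.
Total capital V = 6049.0752 + 1077.2 + 6423 = 13549.2752.
Equity: weight = 6049.0752/13549.2752 = 0.4465; cost = 15.398%.
Preferred: weight = 1077.2/13549.2752 = 0.0795; cost = 4.2752%.
Bank debt: weight = 6423/13549.2752 = 0.4740; after-tax cost = 8.37% × (1 − 24%) = 6.3612%.
WACC = 0.4465 × 15.3980% + 0.0795 × 4.2752% + 0.4740 × 6.3612% = 10.2298%.

10.23%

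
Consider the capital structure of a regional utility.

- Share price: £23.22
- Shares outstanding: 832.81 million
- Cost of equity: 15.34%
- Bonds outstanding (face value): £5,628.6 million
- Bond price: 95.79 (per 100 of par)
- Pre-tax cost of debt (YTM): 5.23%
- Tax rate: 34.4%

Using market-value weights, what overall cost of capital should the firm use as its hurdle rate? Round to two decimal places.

Market value of equity E = 23.22 × 832.81m = 19337.8482m. Market value of debt D = 5628.6m × 95.79/100 = 5391.63594m.
Total capital V = 19337.8482 + 5391.63594 = 24729.48414.
Equity: weight = 19337.8482/24729.48414 = 0.7820; cost = 15.34%.
Bonds outstanding: weight = 5391.63594/24729.48414 = 0.2180; after-tax cost = 5.23% × (1 − 34.4%) = 3.4309%.
WACC = 0.7820 × 15.3400% + 0.2180 × 3.4309% = 12.7435%.

12.74%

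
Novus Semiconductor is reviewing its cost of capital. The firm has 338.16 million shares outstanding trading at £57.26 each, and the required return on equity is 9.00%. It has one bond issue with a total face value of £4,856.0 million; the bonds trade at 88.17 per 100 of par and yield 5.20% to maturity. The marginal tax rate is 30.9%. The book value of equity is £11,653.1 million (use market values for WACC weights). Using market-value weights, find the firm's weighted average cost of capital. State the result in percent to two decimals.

8.02%

Market value of equity E = 57.26 × 338.16m = 19363.0416m. Market value of debt D = 4856m × 88.17/100 = 4281.5352m.
Total capital V = 19363.0416 + 4281.5352 = 23644.5768.
Equity: weight = 19363.0416/23644.5768 = 0.8189; cost = 9%.
Bonds outstanding: weight = 4281.5352/23644.5768 = 0.1811; after-tax cost = 5.2% × (1 − 30.9%) = 3.5932%.
WACC = 0.8189 × 9.0000% + 0.1811 × 3.5932% = 8.0209%.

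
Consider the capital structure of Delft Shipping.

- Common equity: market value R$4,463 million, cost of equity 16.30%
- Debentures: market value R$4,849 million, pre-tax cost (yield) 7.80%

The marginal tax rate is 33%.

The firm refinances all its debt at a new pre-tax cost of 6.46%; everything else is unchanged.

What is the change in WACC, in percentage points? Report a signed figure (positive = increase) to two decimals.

-0.47 pp

Current WACC:
Total capital V = 4463 + 4849 = 9312.
Equity: weight = 4463/9312 = 0.4793; cost = 16.3%.
Debentures: weight = 4849/9312 = 0.5207; after-tax cost = 7.8% × (1 − 33%) = 5.2260%.
WACC = 0.4793 × 16.3000% + 0.5207 × 5.2260% = 10.5335%.
After the change:
Total capital V = 4463 + 4849 = 9312.
Equity: weight = 4463/9312 = 0.4793; cost = 16.3%.
Debentures: weight = 4849/9312 = 0.5207; after-tax cost = 6.46% × (1 − 33%) = 4.3282%.
WACC = 0.4793 × 16.3000% + 0.5207 × 4.3282% = 10.0660%.
Change in WACC = 10.0660% − 10.5335% = -0.4675 pp.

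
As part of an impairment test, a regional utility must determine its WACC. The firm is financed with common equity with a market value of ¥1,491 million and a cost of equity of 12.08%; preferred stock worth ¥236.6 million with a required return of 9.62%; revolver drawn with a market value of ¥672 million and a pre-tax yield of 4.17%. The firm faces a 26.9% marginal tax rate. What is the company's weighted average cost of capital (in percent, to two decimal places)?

Total capital V = 1491 + 236.6 + 672 = 2399.6.
Equity: weight = 1491/2399.6 = 0.6214; cost = 12.08%.
Preferred: weight = 236.6/2399.6 = 0.0986; cost = 9.62%.
Revolver drawn: weight = 672/2399.6 = 0.2800; after-tax cost = 4.17% × (1 − 26.9%) = 3.0483%.
WACC = 0.6214 × 12.0800% + 0.0986 × 9.6200% + 0.2800 × 3.0483% = 9.3081%.

9.31%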